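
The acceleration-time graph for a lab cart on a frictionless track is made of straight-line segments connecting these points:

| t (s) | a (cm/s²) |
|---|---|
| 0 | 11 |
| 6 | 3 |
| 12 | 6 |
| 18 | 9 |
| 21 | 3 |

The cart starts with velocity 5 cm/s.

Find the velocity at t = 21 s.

137 cm/s

Δv equals the area under the a-t graph; then v = v₀ + Δv.
0–6 s: ½(11 + 3)(6) = 42 cm/s
6–12 s: ½(3 + 6)(6) = 27 cm/s
12–18 s: ½(6 + 9)(6) = 45 cm/s
18–21 s: ½(9 + 3)(3) = 18 cm/s
Δv = 132 cm/s, so v(21) = 5 + (132) = 137 cm/s.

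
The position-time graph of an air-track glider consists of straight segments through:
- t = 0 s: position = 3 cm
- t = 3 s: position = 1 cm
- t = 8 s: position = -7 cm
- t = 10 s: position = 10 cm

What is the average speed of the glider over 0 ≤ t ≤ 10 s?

Average speed = (total path length)/(elapsed time); on a piecewise-linear x-t graph the path length is Σ|Δx|.
0–3 s: |Δx| = |1 − 3| = 2 cm
3–8 s: |Δx| = |-7 − 1| = 8 cm
8–10 s: |Δx| = |10 − -7| = 17 cm
Total path = 27 cm; average speed = 27/10 = 2.7 cm/s.

2.7 cm/s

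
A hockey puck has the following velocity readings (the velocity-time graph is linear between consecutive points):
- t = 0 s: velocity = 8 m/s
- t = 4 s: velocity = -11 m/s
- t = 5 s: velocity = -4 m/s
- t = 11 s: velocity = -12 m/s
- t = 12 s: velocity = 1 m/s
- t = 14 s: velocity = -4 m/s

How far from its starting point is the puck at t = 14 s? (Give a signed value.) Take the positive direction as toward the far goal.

Displacement is the signed area under the v-t curve.
0–4 s: ½(8 + -11)(4) = -6 m
4–5 s: ½(-11 + -4)(1) = -7.5 m
5–11 s: ½(-4 + -12)(6) = -48 m
11–12 s: ½(-12 + 1)(1) = -5.5 m
12–14 s: ½(1 + -4)(2) = -3 m
Net displacement = -70 m

-70 m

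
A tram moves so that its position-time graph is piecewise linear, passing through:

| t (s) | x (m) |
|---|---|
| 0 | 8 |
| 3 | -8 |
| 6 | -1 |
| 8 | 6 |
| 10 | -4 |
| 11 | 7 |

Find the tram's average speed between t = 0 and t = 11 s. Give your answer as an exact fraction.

51/11 m/s

Average speed = (total path length)/(elapsed time); on a piecewise-linear x-t graph the path length is Σ|Δx|.
0–3 s: |Δx| = |-8 − 8| = 16 m
3–6 s: |Δx| = |-1 − -8| = 7 m
6–8 s: |Δx| = |6 − -1| = 7 m
8–10 s: |Δx| = |-4 − 6| = 10 m
10–11 s: |Δx| = |7 − -4| = 11 m
Total path = 51 m; average speed = 51/11 = 51/11 m/s.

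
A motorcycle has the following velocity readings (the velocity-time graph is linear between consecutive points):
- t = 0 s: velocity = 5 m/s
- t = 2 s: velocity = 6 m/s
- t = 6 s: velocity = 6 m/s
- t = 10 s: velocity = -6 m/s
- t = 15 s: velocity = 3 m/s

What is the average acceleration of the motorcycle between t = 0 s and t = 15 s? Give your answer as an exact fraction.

Average acceleration = Δv/Δt = (3 − 5)/(15 − 0) = -2/15 m/s².

-2/15 m/s²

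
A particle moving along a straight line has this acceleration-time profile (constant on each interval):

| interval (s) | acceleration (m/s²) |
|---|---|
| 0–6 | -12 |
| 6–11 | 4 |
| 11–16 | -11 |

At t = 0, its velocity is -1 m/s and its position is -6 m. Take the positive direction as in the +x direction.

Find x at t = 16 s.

On each constant-a segment, Δv = aΔt and Δx = v₀Δt + ½aΔt²; chain segment to segment.
0–6 s: v starts -1 m/s; Δx = -1·6 + ½·-12·6² = -222 m; v ends -73 m/s.
6–11 s: v starts -73 m/s; Δx = -73·5 + ½·4·5² = -315 m; v ends -53 m/s.
11–16 s: v starts -53 m/s; Δx = -53·5 + ½·-11·5² = -402.5 m; v ends -108 m/s.
x(16) = -6 + Σ Δx = -945.5 m.

-945.5 m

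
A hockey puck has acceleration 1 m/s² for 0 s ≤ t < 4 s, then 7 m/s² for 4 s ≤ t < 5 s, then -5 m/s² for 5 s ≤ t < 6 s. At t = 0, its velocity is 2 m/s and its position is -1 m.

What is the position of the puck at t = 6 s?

35 m

On each constant-a segment, Δv = aΔt and Δx = v₀Δt + ½aΔt²; chain segment to segment.
0–4 s: v starts 2 m/s; Δx = 2·4 + ½·1·4² = 16 m; v ends 6 m/s.
4–5 s: v starts 6 m/s; Δx = 6·1 + ½·7·1² = 9.5 m; v ends 13 m/s.
5–6 s: v starts 13 m/s; Δx = 13·1 + ½·-5·1² = 10.5 m; v ends 8 m/s.
x(6) = -1 + Σ Δx = 35 m.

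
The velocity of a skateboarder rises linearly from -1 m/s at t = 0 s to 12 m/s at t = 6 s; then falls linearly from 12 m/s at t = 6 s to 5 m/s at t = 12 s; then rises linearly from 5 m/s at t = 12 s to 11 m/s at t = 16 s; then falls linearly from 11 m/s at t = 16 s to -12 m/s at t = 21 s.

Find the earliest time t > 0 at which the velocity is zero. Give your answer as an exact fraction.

t = 6/13 s

v changes sign on 0–6 s (from -1 to 12); the graph is linear there, so v = 0 at t = 0 + (1)·(6 − 0)/(12 − -1) = 6/13 s.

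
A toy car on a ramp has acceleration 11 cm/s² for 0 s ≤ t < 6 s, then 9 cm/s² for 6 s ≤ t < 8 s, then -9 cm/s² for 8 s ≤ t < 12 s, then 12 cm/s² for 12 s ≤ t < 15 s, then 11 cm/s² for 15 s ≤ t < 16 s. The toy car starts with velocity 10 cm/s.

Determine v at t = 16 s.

105 cm/s

Δv equals the area under the a-t graph; then v = v₀ + Δv.
0–6 s: 11 × 6 = 66 cm/s
6–8 s: 9 × 2 = 18 cm/s
8–12 s: -9 × 4 = -36 cm/s
12–15 s: 12 × 3 = 36 cm/s
15–16 s: 11 × 1 = 11 cm/s
Δv = 95 cm/s, so v(16) = 10 + (95) = 105 cm/s.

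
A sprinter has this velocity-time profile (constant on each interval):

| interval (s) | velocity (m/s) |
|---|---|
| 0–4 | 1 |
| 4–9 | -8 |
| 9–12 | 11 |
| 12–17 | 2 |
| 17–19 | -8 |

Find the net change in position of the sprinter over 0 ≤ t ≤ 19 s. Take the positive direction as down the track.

Displacement is the signed area under the v-t curve.
0–4 s: 1 × 4 = 4 m
4–9 s: -8 × 5 = -40 m
9–12 s: 11 × 3 = 33 m
12–17 s: 2 × 5 = 10 m
17–19 s: -8 × 2 = -16 m
Net displacement = -9 m

-9 m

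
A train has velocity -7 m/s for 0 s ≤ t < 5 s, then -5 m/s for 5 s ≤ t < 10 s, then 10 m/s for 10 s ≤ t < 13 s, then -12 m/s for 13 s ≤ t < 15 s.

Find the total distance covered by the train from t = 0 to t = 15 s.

Distance (not displacement) is the total path length: add the absolute areas under v-t.
0–5 s: |-7| × 5 = 35 m
5–10 s: |-5| × 5 = 25 m
10–13 s: |10| × 3 = 30 m
13–15 s: |-12| × 2 = 24 m
Total distance = 114 m

114 m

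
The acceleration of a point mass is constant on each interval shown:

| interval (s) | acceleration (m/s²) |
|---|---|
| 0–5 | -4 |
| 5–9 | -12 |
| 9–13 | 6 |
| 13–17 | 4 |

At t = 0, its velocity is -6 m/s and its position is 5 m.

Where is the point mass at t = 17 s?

On each constant-a segment, Δv = aΔt and Δx = v₀Δt + ½aΔt²; chain segment to segment.
0–5 s: v starts -6 m/s; Δx = -6·5 + ½·-4·5² = -80 m; v ends -26 m/s.
5–9 s: v starts -26 m/s; Δx = -26·4 + ½·-12·4² = -200 m; v ends -74 m/s.
9–13 s: v starts -74 m/s; Δx = -74·4 + ½·6·4² = -248 m; v ends -50 m/s.
13–17 s: v starts -50 m/s; Δx = -50·4 + ½·4·4² = -168 m; v ends -34 m/s.
x(17) = 5 + Σ Δx = -691 m.

-691 m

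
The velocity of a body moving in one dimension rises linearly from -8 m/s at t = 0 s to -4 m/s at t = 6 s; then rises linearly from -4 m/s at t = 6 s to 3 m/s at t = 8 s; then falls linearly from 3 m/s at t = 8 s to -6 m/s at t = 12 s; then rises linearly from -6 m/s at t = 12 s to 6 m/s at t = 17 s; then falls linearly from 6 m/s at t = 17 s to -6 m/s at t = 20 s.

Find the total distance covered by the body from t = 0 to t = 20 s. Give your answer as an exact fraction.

Distance (not displacement) is the total path length: add the absolute areas under v-t.
0–6 s: |½(-8 + -4)(6)| = 36 m
6–8 s: v = 0 at t = 50/7 s; triangle areas 16/7 + 9/7 = 25/7 m
8–12 s: v = 0 at t = 28/3 s; triangle areas 2 + 8 = 10 m
12–17 s: v = 0 at t = 14.5 s; triangle areas 7.5 + 7.5 = 15 m
17–20 s: v = 0 at t = 18.5 s; triangle areas 4.5 + 4.5 = 9 m
Total distance = 515/7 m

515/7 m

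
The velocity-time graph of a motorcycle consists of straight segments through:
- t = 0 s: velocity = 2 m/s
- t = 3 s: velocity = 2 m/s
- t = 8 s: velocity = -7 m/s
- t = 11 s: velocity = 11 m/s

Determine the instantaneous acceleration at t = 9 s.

6 m/s²

Acceleration is the slope of the v-t graph on 8–11 s: (11 − -7)/(11 − 8) = 6 m/s².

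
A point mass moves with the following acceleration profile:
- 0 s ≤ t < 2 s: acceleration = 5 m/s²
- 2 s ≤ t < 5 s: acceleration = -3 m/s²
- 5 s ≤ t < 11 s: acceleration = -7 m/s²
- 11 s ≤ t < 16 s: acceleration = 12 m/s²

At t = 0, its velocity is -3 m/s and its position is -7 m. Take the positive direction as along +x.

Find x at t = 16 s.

-203.5 m

On each constant-a segment, Δv = aΔt and Δx = v₀Δt + ½aΔt²; chain segment to segment.
0–2 s: v starts -3 m/s; Δx = -3·2 + ½·5·2² = 4 m; v ends 7 m/s.
2–5 s: v starts 7 m/s; Δx = 7·3 + ½·-3·3² = 7.5 m; v ends -2 m/s.
5–11 s: v starts -2 m/s; Δx = -2·6 + ½·-7·6² = -138 m; v ends -44 m/s.
11–16 s: v starts -44 m/s; Δx = -44·5 + ½·12·5² = -70 m; v ends 16 m/s.
x(16) = -7 + Σ Δx = -203.5 m.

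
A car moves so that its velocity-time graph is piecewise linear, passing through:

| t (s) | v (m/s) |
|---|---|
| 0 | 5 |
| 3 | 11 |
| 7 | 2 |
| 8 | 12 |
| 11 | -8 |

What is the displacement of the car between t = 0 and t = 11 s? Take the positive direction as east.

63 m

Net displacement equals the area under the velocity-time graph (areas below the axis count negative).
0–3 s: ½(5 + 11)(3) = 24 m
3–7 s: ½(11 + 2)(4) = 26 m
7–8 s: ½(2 + 12)(1) = 7 m
8–11 s: ½(12 + -8)(3) = 6 m
Net displacement = 63 m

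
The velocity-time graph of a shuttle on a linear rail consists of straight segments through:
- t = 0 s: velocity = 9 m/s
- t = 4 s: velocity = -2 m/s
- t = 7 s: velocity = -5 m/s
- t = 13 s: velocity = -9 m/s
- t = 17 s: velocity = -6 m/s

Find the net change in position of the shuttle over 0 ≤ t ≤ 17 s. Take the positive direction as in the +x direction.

-68.5 m

Net displacement equals the area under the velocity-time graph (areas below the axis count negative).
0–4 s: ½(9 + -2)(4) = 14 m
4–7 s: ½(-2 + -5)(3) = -10.5 m
7–13 s: ½(-5 + -9)(6) = -42 m
13–17 s: ½(-9 + -6)(4) = -30 m
Net displacement = -68.5 m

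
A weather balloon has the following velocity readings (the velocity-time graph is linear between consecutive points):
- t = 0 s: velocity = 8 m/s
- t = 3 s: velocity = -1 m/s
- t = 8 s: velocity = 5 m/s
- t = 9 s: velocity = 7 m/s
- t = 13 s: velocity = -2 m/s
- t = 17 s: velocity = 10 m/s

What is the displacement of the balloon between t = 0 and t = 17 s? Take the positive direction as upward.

Net displacement equals the area under the velocity-time graph (areas below the axis count negative).
0–3 s: ½(8 + -1)(3) = 10.5 m
3–8 s: ½(-1 + 5)(5) = 10 m
8–9 s: ½(5 + 7)(1) = 6 m
9–13 s: ½(7 + -2)(4) = 10 m
13–17 s: ½(-2 + 10)(4) = 16 m
Net displacement = 52.5 m

52.5 m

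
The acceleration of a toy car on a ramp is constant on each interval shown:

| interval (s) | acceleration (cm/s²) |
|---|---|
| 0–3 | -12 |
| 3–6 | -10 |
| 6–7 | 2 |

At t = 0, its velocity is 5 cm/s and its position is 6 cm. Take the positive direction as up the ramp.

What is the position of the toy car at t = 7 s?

On each constant-a segment, Δv = aΔt and Δx = v₀Δt + ½aΔt²; chain segment to segment.
0–3 s: v starts 5 cm/s; Δx = 5·3 + ½·-12·3² = -39 cm; v ends -31 cm/s.
3–6 s: v starts -31 cm/s; Δx = -31·3 + ½·-10·3² = -138 cm; v ends -61 cm/s.
6–7 s: v starts -61 cm/s; Δx = -61·1 + ½·2·1² = -60 cm; v ends -59 cm/s.
x(7) = 6 + Σ Δx = -231 cm.

-231 cm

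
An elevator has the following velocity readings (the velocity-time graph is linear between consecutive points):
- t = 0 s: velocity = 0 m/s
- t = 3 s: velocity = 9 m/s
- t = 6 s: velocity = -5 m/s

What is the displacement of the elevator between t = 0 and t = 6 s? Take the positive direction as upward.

Net displacement equals the area under the velocity-time graph (areas below the axis count negative).
0–3 s: ½(0 + 9)(3) = 13.5 m
3–6 s: ½(9 + -5)(3) = 6 m
Net displacement = 19.5 m

19.5 m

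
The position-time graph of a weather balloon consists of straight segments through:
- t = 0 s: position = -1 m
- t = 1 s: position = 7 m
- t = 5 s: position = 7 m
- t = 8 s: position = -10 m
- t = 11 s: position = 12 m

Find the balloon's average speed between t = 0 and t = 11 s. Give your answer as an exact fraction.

Average speed = (total path length)/(elapsed time); on a piecewise-linear x-t graph the path length is Σ|Δx|.
0–1 s: |Δx| = |7 − -1| = 8 m
1–5 s: |Δx| = |7 − 7| = 0 m
5–8 s: |Δx| = |-10 − 7| = 17 m
8–11 s: |Δx| = |12 − -10| = 22 m
Total path = 47 m; average speed = 47/11 = 47/11 m/s.

47/11 m/s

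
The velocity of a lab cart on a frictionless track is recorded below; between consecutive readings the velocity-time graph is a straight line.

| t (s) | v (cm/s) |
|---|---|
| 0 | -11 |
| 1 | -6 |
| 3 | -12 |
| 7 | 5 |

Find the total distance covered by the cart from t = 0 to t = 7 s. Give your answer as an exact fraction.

Distance (not displacement) is the total path length: add the absolute areas under v-t.
0–1 s: |½(-11 + -6)(1)| = 8.5 cm
1–3 s: |½(-6 + -12)(2)| = 18 cm
3–7 s: v = 0 at t = 99/17 s; triangle areas 288/17 + 50/17 = 338/17 cm
Total distance = 1577/34 cm

1577/34 cm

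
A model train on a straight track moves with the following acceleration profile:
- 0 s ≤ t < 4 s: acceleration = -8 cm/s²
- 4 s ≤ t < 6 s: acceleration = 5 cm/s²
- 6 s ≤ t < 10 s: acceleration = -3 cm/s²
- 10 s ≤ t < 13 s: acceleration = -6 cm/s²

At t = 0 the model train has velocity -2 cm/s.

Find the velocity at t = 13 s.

Δv equals the area under the a-t graph; then v = v₀ + Δv.
0–4 s: -8 × 4 = -32 cm/s
4–6 s: 5 × 2 = 10 cm/s
6–10 s: -3 × 4 = -12 cm/s
10–13 s: -6 × 3 = -18 cm/s
Δv = -52 cm/s, so v(13) = -2 + (-52) = -54 cm/s.

-54 cm/s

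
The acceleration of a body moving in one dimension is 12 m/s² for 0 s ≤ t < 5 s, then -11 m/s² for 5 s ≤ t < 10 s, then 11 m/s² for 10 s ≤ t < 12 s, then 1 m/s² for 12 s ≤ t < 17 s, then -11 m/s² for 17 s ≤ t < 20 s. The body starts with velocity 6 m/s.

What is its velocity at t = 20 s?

5 m/s

Δv equals the area under the a-t graph; then v = v₀ + Δv.
0–5 s: 12 × 5 = 60 m/s
5–10 s: -11 × 5 = -55 m/s
10–12 s: 11 × 2 = 22 m/s
12–17 s: 1 × 5 = 5 m/s
17–20 s: -11 × 3 = -33 m/s
Δv = -1 m/s, so v(20) = 6 + (-1) = 5 m/s.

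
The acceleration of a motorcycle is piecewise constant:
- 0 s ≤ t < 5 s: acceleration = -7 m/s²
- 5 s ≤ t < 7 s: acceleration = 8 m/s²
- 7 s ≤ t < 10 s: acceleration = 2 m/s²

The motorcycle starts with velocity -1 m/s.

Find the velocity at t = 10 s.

Δv equals the area under the a-t graph; then v = v₀ + Δv.
0–5 s: -7 × 5 = -35 m/s
5–7 s: 8 × 2 = 16 m/s
7–10 s: 2 × 3 = 6 m/s
Δv = -13 m/s, so v(10) = -1 + (-13) = -14 m/s.

-14 m/s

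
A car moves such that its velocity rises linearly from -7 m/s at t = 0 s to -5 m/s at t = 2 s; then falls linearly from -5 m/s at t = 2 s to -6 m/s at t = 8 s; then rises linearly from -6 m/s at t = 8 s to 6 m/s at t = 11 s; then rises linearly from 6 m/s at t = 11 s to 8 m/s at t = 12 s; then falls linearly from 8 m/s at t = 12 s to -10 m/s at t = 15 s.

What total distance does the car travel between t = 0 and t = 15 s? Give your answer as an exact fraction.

224/3 m

Total distance travelled is ∫|v| dt — sum the magnitudes of each area piece.
0–2 s: |½(-7 + -5)(2)| = 12 m
2–8 s: |½(-5 + -6)(6)| = 33 m
8–11 s: v = 0 at t = 9.5 s; triangle areas 4.5 + 4.5 = 9 m
11–12 s: |½(6 + 8)(1)| = 7 m
12–15 s: v = 0 at t = 40/3 s; triangle areas 16/3 + 25/3 = 41/3 m
Total distance = 224/3 m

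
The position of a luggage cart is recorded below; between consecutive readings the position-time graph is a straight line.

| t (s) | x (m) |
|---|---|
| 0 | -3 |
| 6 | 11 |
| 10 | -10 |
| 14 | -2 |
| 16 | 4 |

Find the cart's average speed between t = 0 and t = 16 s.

3.0625 m/s

Average speed = (total path length)/(elapsed time); on a piecewise-linear x-t graph the path length is Σ|Δx|.
0–6 s: |Δx| = |11 − -3| = 14 m
6–10 s: |Δx| = |-10 − 11| = 21 m
10–14 s: |Δx| = |-2 − -10| = 8 m
14–16 s: |Δx| = |4 − -2| = 6 m
Total path = 49 m; average speed = 49/16 = 3.0625 m/s.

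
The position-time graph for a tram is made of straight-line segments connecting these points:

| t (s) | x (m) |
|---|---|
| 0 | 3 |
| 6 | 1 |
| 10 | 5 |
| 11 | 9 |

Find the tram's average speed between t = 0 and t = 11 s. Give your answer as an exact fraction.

10/11 m/s

Average speed = (total path length)/(elapsed time); on a piecewise-linear x-t graph the path length is Σ|Δx|.
0–6 s: |Δx| = |1 − 3| = 2 m
6–10 s: |Δx| = |5 − 1| = 4 m
10–11 s: |Δx| = |9 − 5| = 4 m
Total path = 10 m; average speed = 10/11 = 10/11 m/s.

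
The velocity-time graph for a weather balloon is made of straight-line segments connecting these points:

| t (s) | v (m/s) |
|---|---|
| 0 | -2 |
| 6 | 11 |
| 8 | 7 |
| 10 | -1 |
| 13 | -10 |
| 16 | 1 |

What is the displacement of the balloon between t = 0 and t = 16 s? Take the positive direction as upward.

21 m

Displacement is the signed area under the v-t curve.
0–6 s: ½(-2 + 11)(6) = 27 m
6–8 s: ½(11 + 7)(2) = 18 m
8–10 s: ½(7 + -1)(2) = 6 m
10–13 s: ½(-1 + -10)(3) = -16.5 m
13–16 s: ½(-10 + 1)(3) = -13.5 m
Net displacement = 21 m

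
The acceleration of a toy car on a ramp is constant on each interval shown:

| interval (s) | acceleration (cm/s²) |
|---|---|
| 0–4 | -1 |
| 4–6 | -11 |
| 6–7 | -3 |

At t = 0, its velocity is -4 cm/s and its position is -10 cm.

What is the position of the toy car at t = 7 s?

-103.5 cm

On each constant-a segment, Δv = aΔt and Δx = v₀Δt + ½aΔt²; chain segment to segment.
0–4 s: v starts -4 cm/s; Δx = -4·4 + ½·-1·4² = -24 cm; v ends -8 cm/s.
4–6 s: v starts -8 cm/s; Δx = -8·2 + ½·-11·2² = -38 cm; v ends -30 cm/s.
6–7 s: v starts -30 cm/s; Δx = -30·1 + ½·-3·1² = -31.5 cm; v ends -33 cm/s.
x(7) = -10 + Σ Δx = -103.5 cm.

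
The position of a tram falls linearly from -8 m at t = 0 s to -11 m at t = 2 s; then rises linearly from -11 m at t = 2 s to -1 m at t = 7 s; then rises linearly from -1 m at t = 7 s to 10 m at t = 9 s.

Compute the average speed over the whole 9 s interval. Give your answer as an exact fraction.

8/3 m/s

Average speed = (total path length)/(elapsed time); on a piecewise-linear x-t graph the path length is Σ|Δx|.
0–2 s: |Δx| = |-11 − -8| = 3 m
2–7 s: |Δx| = |-1 − -11| = 10 m
7–9 s: |Δx| = |10 − -1| = 11 m
Total path = 24 m; average speed = 24/9 = 8/3 m/s.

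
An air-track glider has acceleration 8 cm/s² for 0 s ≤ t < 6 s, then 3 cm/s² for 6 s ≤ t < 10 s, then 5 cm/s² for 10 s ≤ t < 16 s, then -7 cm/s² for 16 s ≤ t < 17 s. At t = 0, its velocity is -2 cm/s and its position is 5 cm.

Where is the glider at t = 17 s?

867.5 cm

On each constant-a segment, Δv = aΔt and Δx = v₀Δt + ½aΔt²; chain segment to segment.
0–6 s: v starts -2 cm/s; Δx = -2·6 + ½·8·6² = 132 cm; v ends 46 cm/s.
6–10 s: v starts 46 cm/s; Δx = 46·4 + ½·3·4² = 208 cm; v ends 58 cm/s.
10–16 s: v starts 58 cm/s; Δx = 58·6 + ½·5·6² = 438 cm; v ends 88 cm/s.
16–17 s: v starts 88 cm/s; Δx = 88·1 + ½·-7·1² = 84.5 cm; v ends 81 cm/s.
x(17) = 5 + Σ Δx = 867.5 cm.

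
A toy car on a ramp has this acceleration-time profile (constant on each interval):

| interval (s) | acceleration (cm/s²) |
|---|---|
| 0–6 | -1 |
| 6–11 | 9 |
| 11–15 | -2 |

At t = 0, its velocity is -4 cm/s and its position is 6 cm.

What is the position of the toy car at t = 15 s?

150.5 cm

On each constant-a segment, Δv = aΔt and Δx = v₀Δt + ½aΔt²; chain segment to segment.
0–6 s: v starts -4 cm/s; Δx = -4·6 + ½·-1·6² = -42 cm; v ends -10 cm/s.
6–11 s: v starts -10 cm/s; Δx = -10·5 + ½·9·5² = 62.5 cm; v ends 35 cm/s.
11–15 s: v starts 35 cm/s; Δx = 35·4 + ½·-2·4² = 124 cm; v ends 27 cm/s.
x(15) = 6 + Σ Δx = 150.5 cm.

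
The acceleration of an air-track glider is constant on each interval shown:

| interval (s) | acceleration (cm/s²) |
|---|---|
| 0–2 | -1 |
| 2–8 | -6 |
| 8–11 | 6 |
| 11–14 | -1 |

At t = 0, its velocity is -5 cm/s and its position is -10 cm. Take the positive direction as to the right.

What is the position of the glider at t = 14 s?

-353.5 cm

On each constant-a segment, Δv = aΔt and Δx = v₀Δt + ½aΔt²; chain segment to segment.
0–2 s: v starts -5 cm/s; Δx = -5·2 + ½·-1·2² = -12 cm; v ends -7 cm/s.
2–8 s: v starts -7 cm/s; Δx = -7·6 + ½·-6·6² = -150 cm; v ends -43 cm/s.
8–11 s: v starts -43 cm/s; Δx = -43·3 + ½·6·3² = -102 cm; v ends -25 cm/s.
11–14 s: v starts -25 cm/s; Δx = -25·3 + ½·-1·3² = -79.5 cm; v ends -28 cm/s.
x(14) = -10 + Σ Δx = -353.5 cm.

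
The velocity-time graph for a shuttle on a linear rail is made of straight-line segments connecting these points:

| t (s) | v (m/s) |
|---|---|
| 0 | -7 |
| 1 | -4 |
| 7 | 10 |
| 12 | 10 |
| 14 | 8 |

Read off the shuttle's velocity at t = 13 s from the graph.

On 12–14 s the graph is linear from 10 to 8 m/s: v(13) = 10 + (8 − 10)·(13 − 12)/(14 − 12) = 9 m/s.

9 m/s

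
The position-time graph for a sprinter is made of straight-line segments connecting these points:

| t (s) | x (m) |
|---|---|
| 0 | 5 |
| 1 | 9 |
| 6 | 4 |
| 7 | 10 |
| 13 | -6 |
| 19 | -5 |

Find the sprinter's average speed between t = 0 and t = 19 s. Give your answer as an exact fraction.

Average speed = (total path length)/(elapsed time); on a piecewise-linear x-t graph the path length is Σ|Δx|.
0–1 s: |Δx| = |9 − 5| = 4 m
1–6 s: |Δx| = |4 − 9| = 5 m
6–7 s: |Δx| = |10 − 4| = 6 m
7–13 s: |Δx| = |-6 − 10| = 16 m
13–19 s: |Δx| = |-5 − -6| = 1 m
Total path = 32 m; average speed = 32/19 = 32/19 m/s.

32/19 m/s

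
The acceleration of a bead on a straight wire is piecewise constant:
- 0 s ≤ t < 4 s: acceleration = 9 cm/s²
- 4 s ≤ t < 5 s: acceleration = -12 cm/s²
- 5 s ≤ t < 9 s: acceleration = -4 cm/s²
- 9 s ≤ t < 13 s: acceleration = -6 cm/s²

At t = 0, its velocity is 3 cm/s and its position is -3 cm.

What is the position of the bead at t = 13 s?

On each constant-a segment, Δv = aΔt and Δx = v₀Δt + ½aΔt²; chain segment to segment.
0–4 s: v starts 3 cm/s; Δx = 3·4 + ½·9·4² = 84 cm; v ends 39 cm/s.
4–5 s: v starts 39 cm/s; Δx = 39·1 + ½·-12·1² = 33 cm; v ends 27 cm/s.
5–9 s: v starts 27 cm/s; Δx = 27·4 + ½·-4·4² = 76 cm; v ends 11 cm/s.
9–13 s: v starts 11 cm/s; Δx = 11·4 + ½·-6·4² = -4 cm; v ends -13 cm/s.
x(13) = -3 + Σ Δx = 186 cm.

186 cm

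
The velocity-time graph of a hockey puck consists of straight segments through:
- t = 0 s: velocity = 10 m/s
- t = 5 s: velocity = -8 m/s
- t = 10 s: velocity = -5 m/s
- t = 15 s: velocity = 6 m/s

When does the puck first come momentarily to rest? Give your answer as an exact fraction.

v changes sign on 0–5 s (from 10 to -8); the graph is linear there, so v = 0 at t = 0 + (-10)·(5 − 0)/(-8 − 10) = 25/9 s.

t = 25/9 s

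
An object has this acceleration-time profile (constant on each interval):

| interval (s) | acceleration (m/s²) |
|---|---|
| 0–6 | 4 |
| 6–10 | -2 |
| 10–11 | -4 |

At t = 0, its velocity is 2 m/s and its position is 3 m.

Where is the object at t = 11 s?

191 m

On each constant-a segment, Δv = aΔt and Δx = v₀Δt + ½aΔt²; chain segment to segment.
0–6 s: v starts 2 m/s; Δx = 2·6 + ½·4·6² = 84 m; v ends 26 m/s.
6–10 s: v starts 26 m/s; Δx = 26·4 + ½·-2·4² = 88 m; v ends 18 m/s.
10–11 s: v starts 18 m/s; Δx = 18·1 + ½·-4·1² = 16 m; v ends 14 m/s.
x(11) = 3 + Σ Δx = 191 m.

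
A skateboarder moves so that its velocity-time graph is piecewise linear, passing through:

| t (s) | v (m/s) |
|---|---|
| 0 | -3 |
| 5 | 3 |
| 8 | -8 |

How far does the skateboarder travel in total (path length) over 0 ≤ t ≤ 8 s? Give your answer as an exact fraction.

192/11 m

Total distance travelled is ∫|v| dt — sum the magnitudes of each area piece.
0–5 s: v = 0 at t = 2.5 s; triangle areas 3.75 + 3.75 = 7.5 m
5–8 s: v = 0 at t = 64/11 s; triangle areas 27/22 + 96/11 = 219/22 m
Total distance = 192/11 m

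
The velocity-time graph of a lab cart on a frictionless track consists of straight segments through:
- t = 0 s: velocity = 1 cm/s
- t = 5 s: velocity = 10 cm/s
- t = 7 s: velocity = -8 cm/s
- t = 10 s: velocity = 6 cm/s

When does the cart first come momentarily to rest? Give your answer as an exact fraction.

v changes sign on 5–7 s (from 10 to -8); the graph is linear there, so v = 0 at t = 5 + (-10)·(7 − 5)/(-8 − 10) = 55/9 s.

t = 55/9 s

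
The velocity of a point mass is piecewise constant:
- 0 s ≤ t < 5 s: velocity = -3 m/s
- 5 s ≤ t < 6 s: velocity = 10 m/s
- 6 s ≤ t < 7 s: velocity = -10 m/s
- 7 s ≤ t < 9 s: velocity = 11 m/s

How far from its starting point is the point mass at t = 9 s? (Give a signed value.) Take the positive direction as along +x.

Displacement is the signed area under the v-t curve.
0–5 s: -3 × 5 = -15 m
5–6 s: 10 × 1 = 10 m
6–7 s: -10 × 1 = -10 m
7–9 s: 11 × 2 = 22 m
Net displacement = 7 m

7 m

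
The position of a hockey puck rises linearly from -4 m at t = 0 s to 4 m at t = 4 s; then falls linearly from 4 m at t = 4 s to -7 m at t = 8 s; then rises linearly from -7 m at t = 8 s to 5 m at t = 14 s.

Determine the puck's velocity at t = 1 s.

2 m/s

Velocity is the slope of the x-t graph on 0–4 s: (4 − -4)/(4 − 0) = 2 m/s.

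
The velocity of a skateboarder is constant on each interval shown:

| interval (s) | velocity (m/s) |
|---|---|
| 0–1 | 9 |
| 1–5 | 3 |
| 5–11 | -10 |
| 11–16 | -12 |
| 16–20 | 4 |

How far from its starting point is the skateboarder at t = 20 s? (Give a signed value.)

-83 m

Displacement is the signed area under the v-t curve.
0–1 s: 9 × 1 = 9 m
1–5 s: 3 × 4 = 12 m
5–11 s: -10 × 6 = -60 m
11–16 s: -12 × 5 = -60 m
16–20 s: 4 × 4 = 16 m
Net displacement = -83 m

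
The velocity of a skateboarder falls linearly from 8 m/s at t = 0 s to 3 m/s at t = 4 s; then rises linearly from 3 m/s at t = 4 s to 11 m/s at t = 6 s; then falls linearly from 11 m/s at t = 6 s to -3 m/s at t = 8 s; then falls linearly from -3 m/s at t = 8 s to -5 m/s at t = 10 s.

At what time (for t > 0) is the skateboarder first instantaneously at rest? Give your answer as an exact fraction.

v changes sign on 6–8 s (from 11 to -3); the graph is linear there, so v = 0 at t = 6 + (-11)·(8 − 6)/(-3 − 11) = 53/7 s.

t = 53/7 s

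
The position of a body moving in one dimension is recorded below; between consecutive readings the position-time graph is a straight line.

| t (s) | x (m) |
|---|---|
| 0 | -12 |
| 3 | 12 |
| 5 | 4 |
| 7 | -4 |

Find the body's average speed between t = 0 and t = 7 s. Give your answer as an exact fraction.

Average speed = (total path length)/(elapsed time); on a piecewise-linear x-t graph the path length is Σ|Δx|.
0–3 s: |Δx| = |12 − -12| = 24 m
3–5 s: |Δx| = |4 − 12| = 8 m
5–7 s: |Δx| = |-4 − 4| = 8 m
Total path = 40 m; average speed = 40/7 = 40/7 m/s.

40/7 m/s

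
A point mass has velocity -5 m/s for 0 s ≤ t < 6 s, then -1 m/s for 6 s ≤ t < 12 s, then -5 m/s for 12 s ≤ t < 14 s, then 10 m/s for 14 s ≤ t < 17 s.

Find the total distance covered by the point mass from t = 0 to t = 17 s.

76 m

Distance (not displacement) is the total path length: add the absolute areas under v-t.
0–6 s: |-5| × 6 = 30 m
6–12 s: |-1| × 6 = 6 m
12–14 s: |-5| × 2 = 10 m
14–17 s: |10| × 3 = 30 m
Total distance = 76 m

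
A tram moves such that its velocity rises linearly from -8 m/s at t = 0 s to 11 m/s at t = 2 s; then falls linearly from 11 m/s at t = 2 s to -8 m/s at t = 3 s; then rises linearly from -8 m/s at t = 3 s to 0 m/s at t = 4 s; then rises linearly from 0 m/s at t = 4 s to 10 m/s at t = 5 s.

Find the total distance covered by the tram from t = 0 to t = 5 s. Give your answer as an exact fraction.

897/38 m

Distance (not displacement) is the total path length: add the absolute areas under v-t.
0–2 s: v = 0 at t = 16/19 s; triangle areas 64/19 + 121/19 = 185/19 m
2–3 s: v = 0 at t = 49/19 s; triangle areas 121/38 + 32/19 = 185/38 m
3–4 s: |½(-8 + 0)(1)| = 4 m
4–5 s: |½(0 + 10)(1)| = 5 m
Total distance = 897/38 m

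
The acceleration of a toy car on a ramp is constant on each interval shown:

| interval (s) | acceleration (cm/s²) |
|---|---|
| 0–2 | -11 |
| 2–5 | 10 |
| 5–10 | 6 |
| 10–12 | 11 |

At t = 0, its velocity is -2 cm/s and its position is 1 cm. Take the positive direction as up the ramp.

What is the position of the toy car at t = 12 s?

147 cm

On each constant-a segment, Δv = aΔt and Δx = v₀Δt + ½aΔt²; chain segment to segment.
0–2 s: v starts -2 cm/s; Δx = -2·2 + ½·-11·2² = -26 cm; v ends -24 cm/s.
2–5 s: v starts -24 cm/s; Δx = -24·3 + ½·10·3² = -27 cm; v ends 6 cm/s.
5–10 s: v starts 6 cm/s; Δx = 6·5 + ½·6·5² = 105 cm; v ends 36 cm/s.
10–12 s: v starts 36 cm/s; Δx = 36·2 + ½·11·2² = 94 cm; v ends 58 cm/s.
x(12) = 1 + Σ Δx = 147 cm.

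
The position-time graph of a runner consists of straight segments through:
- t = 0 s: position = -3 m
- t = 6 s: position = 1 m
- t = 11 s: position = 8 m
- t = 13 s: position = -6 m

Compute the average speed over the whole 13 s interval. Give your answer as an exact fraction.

Average speed = (total path length)/(elapsed time); on a piecewise-linear x-t graph the path length is Σ|Δx|.
0–6 s: |Δx| = |1 − -3| = 4 m
6–11 s: |Δx| = |8 − 1| = 7 m
11–13 s: |Δx| = |-6 − 8| = 14 m
Total path = 25 m; average speed = 25/13 = 25/13 m/s.

25/13 m/s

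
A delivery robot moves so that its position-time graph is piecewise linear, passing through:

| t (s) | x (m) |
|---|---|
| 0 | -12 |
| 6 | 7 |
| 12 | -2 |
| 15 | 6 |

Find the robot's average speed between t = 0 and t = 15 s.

Average speed = (total path length)/(elapsed time); on a piecewise-linear x-t graph the path length is Σ|Δx|.
0–6 s: |Δx| = |7 − -12| = 19 m
6–12 s: |Δx| = |-2 − 7| = 9 m
12–15 s: |Δx| = |6 − -2| = 8 m
Total path = 36 m; average speed = 36/15 = 2.4 m/s.

2.4 m/s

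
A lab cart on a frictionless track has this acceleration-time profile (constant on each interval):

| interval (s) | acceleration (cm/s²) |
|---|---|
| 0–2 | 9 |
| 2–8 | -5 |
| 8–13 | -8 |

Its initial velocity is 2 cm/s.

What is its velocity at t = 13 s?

Δv equals the area under the a-t graph; then v = v₀ + Δv.
0–2 s: 9 × 2 = 18 cm/s
2–8 s: -5 × 6 = -30 cm/s
8–13 s: -8 × 5 = -40 cm/s
Δv = -52 cm/s, so v(13) = 2 + (-52) = -50 cm/s.

-50 cm/s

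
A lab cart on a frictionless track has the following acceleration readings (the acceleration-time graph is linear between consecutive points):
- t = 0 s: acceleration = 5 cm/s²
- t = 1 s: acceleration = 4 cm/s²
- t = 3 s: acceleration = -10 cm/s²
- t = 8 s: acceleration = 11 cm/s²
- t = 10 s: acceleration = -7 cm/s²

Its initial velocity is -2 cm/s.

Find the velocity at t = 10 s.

Δv equals the area under the a-t graph; then v = v₀ + Δv.
0–1 s: ½(5 + 4)(1) = 4.5 cm/s
1–3 s: ½(4 + -10)(2) = -6 cm/s
3–8 s: ½(-10 + 11)(5) = 2.5 cm/s
8–10 s: ½(11 + -7)(2) = 4 cm/s
Δv = 5 cm/s, so v(10) = -2 + (5) = 3 cm/s.

3 cm/s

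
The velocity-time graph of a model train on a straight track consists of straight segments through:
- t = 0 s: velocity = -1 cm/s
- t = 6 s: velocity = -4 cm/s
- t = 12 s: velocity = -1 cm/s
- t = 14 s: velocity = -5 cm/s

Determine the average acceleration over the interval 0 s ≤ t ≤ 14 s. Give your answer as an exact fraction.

-2/7 cm/s²

Average acceleration = Δv/Δt = (-5 − -1)/(14 − 0) = -2/7 cm/s².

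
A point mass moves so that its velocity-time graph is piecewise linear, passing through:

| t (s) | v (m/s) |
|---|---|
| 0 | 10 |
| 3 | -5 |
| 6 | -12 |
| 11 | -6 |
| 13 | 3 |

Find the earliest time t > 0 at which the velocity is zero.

v changes sign on 0–3 s (from 10 to -5); the graph is linear there, so v = 0 at t = 0 + (-10)·(3 − 0)/(-5 − 10) = 2 s.

t = 2 s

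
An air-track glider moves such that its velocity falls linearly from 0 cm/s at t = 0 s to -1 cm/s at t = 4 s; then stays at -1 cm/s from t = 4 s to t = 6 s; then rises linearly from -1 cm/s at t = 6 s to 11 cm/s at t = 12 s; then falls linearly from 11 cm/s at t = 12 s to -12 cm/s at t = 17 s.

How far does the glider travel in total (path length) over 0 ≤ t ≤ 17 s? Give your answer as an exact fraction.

Total distance travelled is ∫|v| dt — sum the magnitudes of each area piece.
0–4 s: |½(0 + -1)(4)| = 2 cm
4–6 s: |-1| × 2 = 2 cm
6–12 s: v = 0 at t = 6.5 s; triangle areas 0.25 + 30.25 = 30.5 cm
12–17 s: v = 0 at t = 331/23 s; triangle areas 605/46 + 360/23 = 1325/46 cm
Total distance = 1456/23 cm

1456/23 cm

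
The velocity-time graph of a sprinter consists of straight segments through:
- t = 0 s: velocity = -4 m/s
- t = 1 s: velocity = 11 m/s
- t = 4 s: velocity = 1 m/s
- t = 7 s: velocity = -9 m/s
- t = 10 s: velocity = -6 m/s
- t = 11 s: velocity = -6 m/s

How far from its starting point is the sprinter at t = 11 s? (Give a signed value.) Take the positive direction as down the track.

Displacement is the signed area under the v-t curve.
0–1 s: ½(-4 + 11)(1) = 3.5 m
1–4 s: ½(11 + 1)(3) = 18 m
4–7 s: ½(1 + -9)(3) = -12 m
7–10 s: ½(-9 + -6)(3) = -22.5 m
10–11 s: -6 × 1 = -6 m
Net displacement = -19 m

-19 m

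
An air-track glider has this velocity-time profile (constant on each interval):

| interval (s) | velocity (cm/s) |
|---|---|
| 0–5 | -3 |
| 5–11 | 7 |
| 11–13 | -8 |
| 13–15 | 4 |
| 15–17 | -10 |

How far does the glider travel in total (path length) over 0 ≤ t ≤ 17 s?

Distance (not displacement) is the total path length: add the absolute areas under v-t.
0–5 s: |-3| × 5 = 15 cm
5–11 s: |7| × 6 = 42 cm
11–13 s: |-8| × 2 = 16 cm
13–15 s: |4| × 2 = 8 cm
15–17 s: |-10| × 2 = 20 cm
Total distance = 101 cm

101 cm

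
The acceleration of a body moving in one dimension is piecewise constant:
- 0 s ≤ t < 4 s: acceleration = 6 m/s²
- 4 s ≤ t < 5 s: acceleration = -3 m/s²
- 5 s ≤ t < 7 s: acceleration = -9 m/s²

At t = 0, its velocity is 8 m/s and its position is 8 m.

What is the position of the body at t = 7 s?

On each constant-a segment, Δv = aΔt and Δx = v₀Δt + ½aΔt²; chain segment to segment.
0–4 s: v starts 8 m/s; Δx = 8·4 + ½·6·4² = 80 m; v ends 32 m/s.
4–5 s: v starts 32 m/s; Δx = 32·1 + ½·-3·1² = 30.5 m; v ends 29 m/s.
5–7 s: v starts 29 m/s; Δx = 29·2 + ½·-9·2² = 40 m; v ends 11 m/s.
x(7) = 8 + Σ Δx = 158.5 m.

158.5 m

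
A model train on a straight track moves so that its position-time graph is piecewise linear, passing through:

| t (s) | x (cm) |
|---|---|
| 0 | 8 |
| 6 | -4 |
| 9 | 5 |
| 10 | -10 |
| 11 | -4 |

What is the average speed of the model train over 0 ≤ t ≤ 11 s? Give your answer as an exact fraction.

Average speed = (total path length)/(elapsed time); on a piecewise-linear x-t graph the path length is Σ|Δx|.
0–6 s: |Δx| = |-4 − 8| = 12 cm
6–9 s: |Δx| = |5 − -4| = 9 cm
9–10 s: |Δx| = |-10 − 5| = 15 cm
10–11 s: |Δx| = |-4 − -10| = 6 cm
Total path = 42 cm; average speed = 42/11 = 42/11 cm/s.

42/11 cm/s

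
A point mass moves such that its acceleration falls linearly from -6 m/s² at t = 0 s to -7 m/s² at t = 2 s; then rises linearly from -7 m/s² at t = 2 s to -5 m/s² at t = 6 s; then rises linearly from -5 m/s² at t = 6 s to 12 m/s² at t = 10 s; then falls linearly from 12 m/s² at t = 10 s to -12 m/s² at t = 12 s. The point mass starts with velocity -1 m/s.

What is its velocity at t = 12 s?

Δv equals the area under the a-t graph; then v = v₀ + Δv.
0–2 s: ½(-6 + -7)(2) = -13 m/s
2–6 s: ½(-7 + -5)(4) = -24 m/s
6–10 s: ½(-5 + 12)(4) = 14 m/s
10–12 s: ½(12 + -12)(2) = 0 m/s
Δv = -23 m/s, so v(12) = -1 + (-23) = -24 m/s.

-24 m/s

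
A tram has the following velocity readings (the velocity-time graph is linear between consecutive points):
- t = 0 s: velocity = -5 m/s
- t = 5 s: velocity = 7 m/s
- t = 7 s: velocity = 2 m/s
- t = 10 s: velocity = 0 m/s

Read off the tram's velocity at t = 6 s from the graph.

4.5 m/s

On 5–7 s the graph is linear from 7 to 2 m/s: v(6) = 7 + (2 − 7)·(6 − 5)/(7 − 5) = 4.5 m/s.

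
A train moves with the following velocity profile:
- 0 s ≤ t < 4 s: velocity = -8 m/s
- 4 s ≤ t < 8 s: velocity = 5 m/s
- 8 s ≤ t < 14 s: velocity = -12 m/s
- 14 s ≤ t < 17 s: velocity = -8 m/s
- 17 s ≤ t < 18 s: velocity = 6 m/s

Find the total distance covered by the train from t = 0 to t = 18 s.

Distance (not displacement) is the total path length: add the absolute areas under v-t.
0–4 s: |-8| × 4 = 32 m
4–8 s: |5| × 4 = 20 m
8–14 s: |-12| × 6 = 72 m
14–17 s: |-8| × 3 = 24 m
17–18 s: |6| × 1 = 6 m
Total distance = 154 m

154 m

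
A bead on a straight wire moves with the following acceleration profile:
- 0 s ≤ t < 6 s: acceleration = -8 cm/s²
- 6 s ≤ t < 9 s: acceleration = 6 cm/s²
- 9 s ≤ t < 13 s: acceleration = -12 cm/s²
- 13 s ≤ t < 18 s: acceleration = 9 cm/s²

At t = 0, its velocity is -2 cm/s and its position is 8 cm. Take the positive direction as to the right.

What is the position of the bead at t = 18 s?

-782.5 cm

On each constant-a segment, Δv = aΔt and Δx = v₀Δt + ½aΔt²; chain segment to segment.
0–6 s: v starts -2 cm/s; Δx = -2·6 + ½·-8·6² = -156 cm; v ends -50 cm/s.
6–9 s: v starts -50 cm/s; Δx = -50·3 + ½·6·3² = -123 cm; v ends -32 cm/s.
9–13 s: v starts -32 cm/s; Δx = -32·4 + ½·-12·4² = -224 cm; v ends -80 cm/s.
13–18 s: v starts -80 cm/s; Δx = -80·5 + ½·9·5² = -287.5 cm; v ends -35 cm/s.
x(18) = 8 + Σ Δx = -782.5 cm.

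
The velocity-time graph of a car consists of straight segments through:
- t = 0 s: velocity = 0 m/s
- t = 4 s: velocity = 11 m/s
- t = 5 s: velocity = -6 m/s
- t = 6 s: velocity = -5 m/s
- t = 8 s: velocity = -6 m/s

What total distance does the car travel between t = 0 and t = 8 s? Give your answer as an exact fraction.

733/17 m

Distance (not displacement) is the total path length: add the absolute areas under v-t.
0–4 s: |½(0 + 11)(4)| = 22 m
4–5 s: v = 0 at t = 79/17 s; triangle areas 121/34 + 18/17 = 157/34 m
5–6 s: |½(-6 + -5)(1)| = 5.5 m
6–8 s: |½(-5 + -6)(2)| = 11 m
Total distance = 733/17 m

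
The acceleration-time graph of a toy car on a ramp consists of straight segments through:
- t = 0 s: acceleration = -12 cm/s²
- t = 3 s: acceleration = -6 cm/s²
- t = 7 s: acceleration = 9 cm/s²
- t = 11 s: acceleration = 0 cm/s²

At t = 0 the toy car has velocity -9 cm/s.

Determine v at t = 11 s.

Δv equals the area under the a-t graph; then v = v₀ + Δv.
0–3 s: ½(-12 + -6)(3) = -27 cm/s
3–7 s: ½(-6 + 9)(4) = 6 cm/s
7–11 s: ½(9 + 0)(4) = 18 cm/s
Δv = -3 cm/s, so v(11) = -9 + (-3) = -12 cm/s.

-12 cm/s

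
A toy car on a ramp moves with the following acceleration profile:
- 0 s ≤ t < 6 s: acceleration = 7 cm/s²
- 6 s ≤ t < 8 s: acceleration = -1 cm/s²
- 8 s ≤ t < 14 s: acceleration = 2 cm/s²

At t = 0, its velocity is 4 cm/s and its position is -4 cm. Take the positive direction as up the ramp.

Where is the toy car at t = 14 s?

On each constant-a segment, Δv = aΔt and Δx = v₀Δt + ½aΔt²; chain segment to segment.
0–6 s: v starts 4 cm/s; Δx = 4·6 + ½·7·6² = 150 cm; v ends 46 cm/s.
6–8 s: v starts 46 cm/s; Δx = 46·2 + ½·-1·2² = 90 cm; v ends 44 cm/s.
8–14 s: v starts 44 cm/s; Δx = 44·6 + ½·2·6² = 300 cm; v ends 56 cm/s.
x(14) = -4 + Σ Δx = 536 cm.

536 cm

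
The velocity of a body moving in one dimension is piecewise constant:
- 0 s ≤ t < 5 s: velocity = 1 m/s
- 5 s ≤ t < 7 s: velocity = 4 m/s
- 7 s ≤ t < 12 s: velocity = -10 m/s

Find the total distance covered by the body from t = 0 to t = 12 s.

Distance (not displacement) is the total path length: add the absolute areas under v-t.
0–5 s: |1| × 5 = 5 m
5–7 s: |4| × 2 = 8 m
7–12 s: |-10| × 5 = 50 m
Total distance = 63 m

63 m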